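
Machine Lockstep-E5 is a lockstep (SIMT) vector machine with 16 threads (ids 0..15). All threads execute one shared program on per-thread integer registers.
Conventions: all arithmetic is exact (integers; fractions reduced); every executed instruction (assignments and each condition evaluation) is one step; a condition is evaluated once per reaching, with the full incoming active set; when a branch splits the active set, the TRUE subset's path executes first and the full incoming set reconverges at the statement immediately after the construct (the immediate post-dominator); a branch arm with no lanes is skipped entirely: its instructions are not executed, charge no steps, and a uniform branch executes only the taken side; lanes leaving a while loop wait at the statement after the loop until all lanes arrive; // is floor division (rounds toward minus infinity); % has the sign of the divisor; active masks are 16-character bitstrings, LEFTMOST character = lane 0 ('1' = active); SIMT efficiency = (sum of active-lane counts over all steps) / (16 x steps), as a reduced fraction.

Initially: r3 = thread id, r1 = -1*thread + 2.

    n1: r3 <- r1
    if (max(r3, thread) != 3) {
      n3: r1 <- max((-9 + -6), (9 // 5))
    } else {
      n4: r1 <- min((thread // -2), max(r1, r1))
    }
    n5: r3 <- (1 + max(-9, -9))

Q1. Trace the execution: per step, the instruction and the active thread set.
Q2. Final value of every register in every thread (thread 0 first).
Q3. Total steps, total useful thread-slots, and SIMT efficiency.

step 0: r3 <- r1                     1111111111111111
step 1: eval (max(r3, thread) != 3)  1111111111111111
step 2: r1 <- max((-9 + -6), (9 // 5)) 1110111111111111
step 3: r1 <- min((thread // -2), max(r1, r1)) 0001000000000000
step 4: r3 <- (1 + max(-9, -9))      1111111111111111

Answer: 5 steps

r3: -8,-8,-8,-8,-8,-8,-8,-8,-8,-8,-8,-8,-8,-8,-8,-8
r1: 1,1,1,-2,1,1,1,1,1,1,1,1,1,1,1,1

steps = 5; useful = 64; efficiency = 64/80 = 4/5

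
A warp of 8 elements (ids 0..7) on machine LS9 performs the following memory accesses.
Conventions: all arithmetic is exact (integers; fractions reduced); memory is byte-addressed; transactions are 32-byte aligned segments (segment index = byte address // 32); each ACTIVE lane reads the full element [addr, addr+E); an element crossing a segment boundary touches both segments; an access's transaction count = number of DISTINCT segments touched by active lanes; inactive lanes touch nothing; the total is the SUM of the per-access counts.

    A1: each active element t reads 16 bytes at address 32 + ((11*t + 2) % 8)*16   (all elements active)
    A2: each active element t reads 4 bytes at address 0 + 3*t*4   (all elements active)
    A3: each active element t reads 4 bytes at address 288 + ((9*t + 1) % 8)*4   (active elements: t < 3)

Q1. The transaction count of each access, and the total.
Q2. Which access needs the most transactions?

A1: 4 transactions
A2: 3 transactions
A3: 1 transaction

Answer: 4,3,1; total 8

Answer: A1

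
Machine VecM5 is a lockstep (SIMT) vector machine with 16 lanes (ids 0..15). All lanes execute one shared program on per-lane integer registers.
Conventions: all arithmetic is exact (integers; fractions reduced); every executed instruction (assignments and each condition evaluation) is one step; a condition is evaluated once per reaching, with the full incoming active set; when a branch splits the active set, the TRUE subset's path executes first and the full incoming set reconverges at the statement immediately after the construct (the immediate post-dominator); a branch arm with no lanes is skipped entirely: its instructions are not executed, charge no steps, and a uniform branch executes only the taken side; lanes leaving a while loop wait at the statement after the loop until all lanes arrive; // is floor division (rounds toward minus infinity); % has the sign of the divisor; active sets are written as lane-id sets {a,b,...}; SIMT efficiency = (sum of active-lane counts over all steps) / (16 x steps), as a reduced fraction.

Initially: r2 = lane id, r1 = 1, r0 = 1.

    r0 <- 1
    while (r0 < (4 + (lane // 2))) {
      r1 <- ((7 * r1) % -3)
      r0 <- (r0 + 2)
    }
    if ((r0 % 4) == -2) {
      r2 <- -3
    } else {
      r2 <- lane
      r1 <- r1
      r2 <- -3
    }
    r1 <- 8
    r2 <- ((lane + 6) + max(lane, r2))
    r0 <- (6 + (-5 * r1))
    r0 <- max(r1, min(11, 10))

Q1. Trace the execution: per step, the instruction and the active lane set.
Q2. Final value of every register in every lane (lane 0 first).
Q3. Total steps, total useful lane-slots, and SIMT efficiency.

step 0: r0 <- 1                      {0,1,2,3,4,5,6,7,8,9,10,11,12,13,14,15}
step 1: eval (r0 < (4 + (lane // 2))) {0,1,2,3,4,5,6,7,8,9,10,11,12,13,14,15}
step 2: r1 <- ((7 * r1) % -3)        {0,1,2,3,4,5,6,7,8,9,10,11,12,13,14,15}
step 3: r0 <- (r0 + 2)               {0,1,2,3,4,5,6,7,8,9,10,11,12,13,14,15}
step 4: eval (r0 < (4 + (lane // 2))) {0,1,2,3,4,5,6,7,8,9,10,11,12,13,14,15}
step 5: r1 <- ((7 * r1) % -3)        {0,1,2,3,4,5,6,7,8,9,10,11,12,13,14,15}
step 6: r0 <- (r0 + 2)               {0,1,2,3,4,5,6,7,8,9,10,11,12,13,14,15}
step 7: eval (r0 < (4 + (lane // 2))) {0,1,2,3,4,5,6,7,8,9,10,11,12,13,14,15}
step 8: r1 <- ((7 * r1) % -3)        {4,5,6,7,8,9,10,11,12,13,14,15}
step 9: r0 <- (r0 + 2)               {4,5,6,7,8,9,10,11,12,13,14,15}
step 10: eval (r0 < (4 + (lane // 2))) {4,5,6,7,8,9,10,11,12,13,14,15}
step 11: r1 <- ((7 * r1) % -3)        {8,9,10,11,12,13,14,15}
step 12: r0 <- (r0 + 2)               {8,9,10,11,12,13,14,15}
step 13: eval (r0 < (4 + (lane // 2))) {8,9,10,11,12,13,14,15}
step 14: r1 <- ((7 * r1) % -3)        {12,13,14,15}
step 15: r0 <- (r0 + 2)               {12,13,14,15}
step 16: eval (r0 < (4 + (lane // 2))) {12,13,14,15}
step 17: eval ((r0 % 4) == -2)        {0,1,2,3,4,5,6,7,8,9,10,11,12,13,14,15}
step 18: r2 <- lane                   {0,1,2,3,4,5,6,7,8,9,10,11,12,13,14,15}
step 19: r1 <- r1                     {0,1,2,3,4,5,6,7,8,9,10,11,12,13,14,15}
step 20: r2 <- -3                     {0,1,2,3,4,5,6,7,8,9,10,11,12,13,14,15}
step 21: r1 <- 8                      {0,1,2,3,4,5,6,7,8,9,10,11,12,13,14,15}
step 22: r2 <- ((lane + 6) + max(lane, r2)) {0,1,2,3,4,5,6,7,8,9,10,11,12,13,14,15}
step 23: r0 <- (6 + (-5 * r1))        {0,1,2,3,4,5,6,7,8,9,10,11,12,13,14,15}
step 24: r0 <- max(r1, min(11, 10))   {0,1,2,3,4,5,6,7,8,9,10,11,12,13,14,15}

Answer: 25 steps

r2: 6,8,10,12,14,16,18,20,22,24,26,28,30,32,34,36
r1: 8,8,8,8,8,8,8,8,8,8,8,8,8,8,8,8
r0: 10,10,10,10,10,10,10,10,10,10,10,10,10,10,10,10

steps = 25; useful = 328; efficiency = 328/400 = 41/50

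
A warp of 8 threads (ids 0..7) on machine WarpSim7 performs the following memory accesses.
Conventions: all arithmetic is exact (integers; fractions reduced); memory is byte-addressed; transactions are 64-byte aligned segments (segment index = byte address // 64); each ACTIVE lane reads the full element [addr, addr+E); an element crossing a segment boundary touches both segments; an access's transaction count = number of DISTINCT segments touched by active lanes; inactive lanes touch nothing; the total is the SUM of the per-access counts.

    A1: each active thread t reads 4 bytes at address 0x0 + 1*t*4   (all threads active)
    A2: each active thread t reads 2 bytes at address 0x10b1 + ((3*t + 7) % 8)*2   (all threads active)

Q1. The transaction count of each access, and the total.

A1: 1 transaction
A2: 2 transactions

Answer: 1,2; total 3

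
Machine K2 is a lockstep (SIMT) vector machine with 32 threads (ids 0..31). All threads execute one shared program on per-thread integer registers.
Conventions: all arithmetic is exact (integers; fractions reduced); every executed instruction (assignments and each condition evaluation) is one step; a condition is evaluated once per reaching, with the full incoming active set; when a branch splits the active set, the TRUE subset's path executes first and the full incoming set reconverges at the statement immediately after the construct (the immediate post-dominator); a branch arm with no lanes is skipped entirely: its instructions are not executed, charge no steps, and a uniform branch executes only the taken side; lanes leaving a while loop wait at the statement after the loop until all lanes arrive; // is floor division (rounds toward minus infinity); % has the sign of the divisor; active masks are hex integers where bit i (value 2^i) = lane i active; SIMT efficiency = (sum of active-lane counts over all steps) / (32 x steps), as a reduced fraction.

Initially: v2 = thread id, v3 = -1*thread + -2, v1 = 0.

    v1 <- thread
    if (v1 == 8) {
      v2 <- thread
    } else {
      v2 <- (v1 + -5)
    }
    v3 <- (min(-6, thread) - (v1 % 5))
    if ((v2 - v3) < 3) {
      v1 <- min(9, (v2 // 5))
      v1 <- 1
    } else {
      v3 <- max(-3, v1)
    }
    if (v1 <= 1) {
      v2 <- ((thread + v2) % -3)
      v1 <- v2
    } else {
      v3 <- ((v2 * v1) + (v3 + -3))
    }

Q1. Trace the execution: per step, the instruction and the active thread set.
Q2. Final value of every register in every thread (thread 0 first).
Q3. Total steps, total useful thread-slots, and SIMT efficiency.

step 0: v1 <- thread                 0xffffffff
step 1: eval (v1 == 8)               0xffffffff
step 2: v2 <- thread                 0x00000100
step 3: v2 <- (v1 + -5)              0xfffffeff
step 4: v3 <- (min(-6, thread) - (v1 % 5)) 0xffffffff
step 5: eval ((v2 - v3) < 3)         0xffffffff
step 6: v1 <- min(9, (v2 // 5))      0x00000001
step 7: v1 <- 1                      0x00000001
step 8: v3 <- max(-3, v1)            0xfffffffe
step 9: eval (v1 <= 1)               0xffffffff
step 10: v2 <- ((thread + v2) % -3)   0x00000003
step 11: v1 <- v2                     0x00000003
step 12: v3 <- ((v2 * v1) + (v3 + -3)) 0xfffffffc

Answer: 13 steps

v2: -2,0,-3,-2,-1,0,1,2,8,4,5,6,7,8,9,10,11,12,13,14,15,16,17,18,19,20,21,22,23,24,25,26
v3: -6,1,-7,-6,-3,2,9,18,69,42,57,74,93,114,137,162,189,218,249,282,317,354,393,434,477,522,569,618,669,722,777,834
v1: -2,0,2,3,4,5,6,7,8,9,10,11,12,13,14,15,16,17,18,19,20,21,22,23,24,25,26,27,28,29,30,31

steps = 13; useful = 259; efficiency = 259/416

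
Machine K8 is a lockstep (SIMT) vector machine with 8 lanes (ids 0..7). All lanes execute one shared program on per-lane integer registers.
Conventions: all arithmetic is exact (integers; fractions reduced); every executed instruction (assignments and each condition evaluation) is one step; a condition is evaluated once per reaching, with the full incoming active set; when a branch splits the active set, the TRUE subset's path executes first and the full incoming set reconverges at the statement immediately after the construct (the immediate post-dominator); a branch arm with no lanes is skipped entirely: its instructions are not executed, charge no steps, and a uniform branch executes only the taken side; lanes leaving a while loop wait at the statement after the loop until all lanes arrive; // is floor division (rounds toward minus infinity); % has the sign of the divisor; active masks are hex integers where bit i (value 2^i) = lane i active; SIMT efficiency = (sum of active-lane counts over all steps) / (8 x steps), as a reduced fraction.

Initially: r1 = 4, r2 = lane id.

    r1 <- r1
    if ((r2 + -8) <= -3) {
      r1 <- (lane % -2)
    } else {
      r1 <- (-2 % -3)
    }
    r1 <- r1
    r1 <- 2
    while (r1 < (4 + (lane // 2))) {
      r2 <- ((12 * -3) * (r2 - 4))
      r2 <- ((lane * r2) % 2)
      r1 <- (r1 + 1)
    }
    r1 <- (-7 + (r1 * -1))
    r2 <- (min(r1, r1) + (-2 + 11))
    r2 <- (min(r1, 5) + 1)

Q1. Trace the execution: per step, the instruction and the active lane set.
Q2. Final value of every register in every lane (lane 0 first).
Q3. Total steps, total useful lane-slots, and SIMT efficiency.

step 0: r1 <- r1                     0xff
step 1: eval ((r2 + -8) <= -3)       0xff
step 2: r1 <- (lane % -2)            0x3f
step 3: r1 <- (-2 % -3)              0xc0
step 4: r1 <- r1                     0xff
step 5: r1 <- 2                      0xff
step 6: eval (r1 < (4 + (lane // 2))) 0xff
step 7: r2 <- ((12 * -3) * (r2 - 4)) 0xff
step 8: r2 <- ((lane * r2) % 2)      0xff
step 9: r1 <- (r1 + 1)               0xff
step 10: eval (r1 < (4 + (lane // 2))) 0xff
step 11: r2 <- ((12 * -3) * (r2 - 4)) 0xff
step 12: r2 <- ((lane * r2) % 2)      0xff
step 13: r1 <- (r1 + 1)               0xff
step 14: eval (r1 < (4 + (lane // 2))) 0xff
step 15: r2 <- ((12 * -3) * (r2 - 4)) 0xfc
step 16: r2 <- ((lane * r2) % 2)      0xfc
step 17: r1 <- (r1 + 1)               0xfc
step 18: eval (r1 < (4 + (lane // 2))) 0xfc
step 19: r2 <- ((12 * -3) * (r2 - 4)) 0xf0
step 20: r2 <- ((lane * r2) % 2)      0xf0
step 21: r1 <- (r1 + 1)               0xf0
step 22: eval (r1 < (4 + (lane // 2))) 0xf0
step 23: r2 <- ((12 * -3) * (r2 - 4)) 0xc0
step 24: r2 <- ((lane * r2) % 2)      0xc0
step 25: r1 <- (r1 + 1)               0xc0
step 26: eval (r1 < (4 + (lane // 2))) 0xc0
step 27: r1 <- (-7 + (r1 * -1))       0xff
step 28: r2 <- (min(r1, r1) + (-2 + 11)) 0xff
step 29: r2 <- (min(r1, 5) + 1)       0xff

Answer: 30 steps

r1: -11,-11,-12,-12,-13,-13,-14,-14
r2: -10,-10,-11,-11,-12,-12,-13,-13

steps = 30; useful = 184; efficiency = 184/240 = 23/30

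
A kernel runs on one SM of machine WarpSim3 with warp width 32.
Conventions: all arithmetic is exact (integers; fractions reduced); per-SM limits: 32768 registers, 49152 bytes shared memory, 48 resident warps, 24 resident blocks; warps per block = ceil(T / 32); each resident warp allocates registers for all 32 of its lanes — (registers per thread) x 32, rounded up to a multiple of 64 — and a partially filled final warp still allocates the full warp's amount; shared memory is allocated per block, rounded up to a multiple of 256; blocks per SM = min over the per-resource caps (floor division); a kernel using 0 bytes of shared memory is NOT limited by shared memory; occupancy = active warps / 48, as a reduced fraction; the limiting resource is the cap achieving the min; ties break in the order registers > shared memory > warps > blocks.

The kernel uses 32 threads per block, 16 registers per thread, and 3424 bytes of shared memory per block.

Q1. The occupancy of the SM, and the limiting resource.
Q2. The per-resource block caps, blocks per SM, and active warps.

Answer: occupancy 13/48, limited by shared memory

registers: 64 blocks
shared memory: 13 blocks
warps: 48 blocks
blocks: 24 blocks

Answer: 13 blocks, 13 active warps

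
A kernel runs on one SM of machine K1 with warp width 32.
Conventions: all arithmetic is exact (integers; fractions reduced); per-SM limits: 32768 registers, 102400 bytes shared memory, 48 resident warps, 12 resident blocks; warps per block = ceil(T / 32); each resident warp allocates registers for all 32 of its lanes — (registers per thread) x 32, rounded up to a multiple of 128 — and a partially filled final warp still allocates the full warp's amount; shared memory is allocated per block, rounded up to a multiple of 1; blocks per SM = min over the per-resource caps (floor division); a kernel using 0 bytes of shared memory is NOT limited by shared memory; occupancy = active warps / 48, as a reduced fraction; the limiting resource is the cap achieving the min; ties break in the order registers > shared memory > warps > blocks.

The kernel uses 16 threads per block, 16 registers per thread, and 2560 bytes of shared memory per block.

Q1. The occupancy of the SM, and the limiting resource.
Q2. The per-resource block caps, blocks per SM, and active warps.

Answer: occupancy 1/4, limited by blocks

registers: 64 blocks
shared memory: 40 blocks
warps: 48 blocks
blocks: 12 blocks

Answer: 12 blocks, 12 active warps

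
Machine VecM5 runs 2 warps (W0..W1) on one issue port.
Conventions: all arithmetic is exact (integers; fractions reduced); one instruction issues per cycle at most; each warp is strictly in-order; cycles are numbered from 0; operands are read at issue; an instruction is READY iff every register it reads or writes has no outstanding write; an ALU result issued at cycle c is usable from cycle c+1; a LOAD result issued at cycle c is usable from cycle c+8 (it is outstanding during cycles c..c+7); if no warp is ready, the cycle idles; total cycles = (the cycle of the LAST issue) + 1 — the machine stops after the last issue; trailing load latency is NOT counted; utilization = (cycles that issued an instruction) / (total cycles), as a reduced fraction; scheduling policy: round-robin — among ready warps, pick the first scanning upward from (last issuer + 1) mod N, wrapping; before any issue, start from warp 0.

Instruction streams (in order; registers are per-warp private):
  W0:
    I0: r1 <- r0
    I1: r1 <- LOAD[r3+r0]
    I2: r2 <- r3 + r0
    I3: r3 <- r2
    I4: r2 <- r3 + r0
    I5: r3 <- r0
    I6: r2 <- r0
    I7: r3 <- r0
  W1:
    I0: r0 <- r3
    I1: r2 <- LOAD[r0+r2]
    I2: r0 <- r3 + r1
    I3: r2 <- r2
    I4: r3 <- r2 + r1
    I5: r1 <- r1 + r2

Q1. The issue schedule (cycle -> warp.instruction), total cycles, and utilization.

cycle 0: W0.I0
cycle 1: W1.I0
cycle 2: W0.I1
cycle 3: W1.I1
cycle 4: W0.I2
cycle 5: W1.I2
cycle 6: W0.I3
cycle 7: W0.I4
cycle 8: W0.I5
cycle 9: W0.I6
cycle 10: W0.I7
cycle 11: W1.I3
cycle 12: W1.I4
cycle 13: W1.I5

Answer: 14 cycles, utilization 1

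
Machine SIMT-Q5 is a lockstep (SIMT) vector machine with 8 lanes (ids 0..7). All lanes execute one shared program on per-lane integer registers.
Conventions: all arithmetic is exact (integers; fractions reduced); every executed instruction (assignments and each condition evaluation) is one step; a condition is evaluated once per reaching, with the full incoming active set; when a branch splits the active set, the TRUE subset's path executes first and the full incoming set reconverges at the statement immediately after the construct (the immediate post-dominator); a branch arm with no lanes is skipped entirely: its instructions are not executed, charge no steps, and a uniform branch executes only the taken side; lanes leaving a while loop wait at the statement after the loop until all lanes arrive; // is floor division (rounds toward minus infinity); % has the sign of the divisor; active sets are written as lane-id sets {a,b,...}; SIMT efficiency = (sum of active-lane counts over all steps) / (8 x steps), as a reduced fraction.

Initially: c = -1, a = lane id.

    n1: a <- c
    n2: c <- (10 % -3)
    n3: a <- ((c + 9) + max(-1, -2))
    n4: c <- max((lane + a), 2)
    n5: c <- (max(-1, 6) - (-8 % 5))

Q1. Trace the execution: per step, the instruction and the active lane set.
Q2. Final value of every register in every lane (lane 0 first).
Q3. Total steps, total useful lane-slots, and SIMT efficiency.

step 0: a <- c                       {0,1,2,3,4,5,6,7}
step 1: c <- (10 % -3)               {0,1,2,3,4,5,6,7}
step 2: a <- ((c + 9) + max(-1, -2)) {0,1,2,3,4,5,6,7}
step 3: c <- max((lane + a), 2)      {0,1,2,3,4,5,6,7}
step 4: c <- (max(-1, 6) - (-8 % 5)) {0,1,2,3,4,5,6,7}

Answer: 5 steps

c: 4,4,4,4,4,4,4,4
a: 6,6,6,6,6,6,6,6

steps = 5; useful = 40; efficiency = 40/40 = 1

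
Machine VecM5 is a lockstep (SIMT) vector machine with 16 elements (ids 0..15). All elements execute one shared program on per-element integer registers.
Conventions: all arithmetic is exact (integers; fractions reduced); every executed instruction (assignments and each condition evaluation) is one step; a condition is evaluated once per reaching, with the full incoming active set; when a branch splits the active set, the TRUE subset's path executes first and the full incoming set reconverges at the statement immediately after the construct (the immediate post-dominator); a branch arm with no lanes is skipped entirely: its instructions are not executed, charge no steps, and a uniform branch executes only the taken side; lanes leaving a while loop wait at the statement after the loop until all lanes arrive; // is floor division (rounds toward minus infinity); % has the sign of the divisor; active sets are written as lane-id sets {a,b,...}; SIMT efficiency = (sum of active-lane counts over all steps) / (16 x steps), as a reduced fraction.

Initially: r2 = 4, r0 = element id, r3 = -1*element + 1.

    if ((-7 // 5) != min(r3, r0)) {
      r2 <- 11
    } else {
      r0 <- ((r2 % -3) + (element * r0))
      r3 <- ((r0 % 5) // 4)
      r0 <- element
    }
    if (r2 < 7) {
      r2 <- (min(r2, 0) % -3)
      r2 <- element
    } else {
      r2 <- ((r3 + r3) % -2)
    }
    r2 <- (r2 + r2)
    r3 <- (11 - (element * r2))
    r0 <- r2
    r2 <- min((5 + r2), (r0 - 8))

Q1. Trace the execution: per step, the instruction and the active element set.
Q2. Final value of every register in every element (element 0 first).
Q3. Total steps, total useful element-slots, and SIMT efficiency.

step 0: eval ((-7 // 5) != min(r3, r0)) {0,1,2,3,4,5,6,7,8,9,10,11,12,13,14,15}
step 1: r2 <- 11                     {0,1,2,4,5,6,7,8,9,10,11,12,13,14,15}
step 2: r0 <- ((r2 % -3) + (element * r0)) {3}
step 3: r3 <- ((r0 % 5) // 4)        {3}
step 4: r0 <- element                {3}
step 5: eval (r2 < 7)                {0,1,2,3,4,5,6,7,8,9,10,11,12,13,14,15}
step 6: r2 <- (min(r2, 0) % -3)      {3}
step 7: r2 <- element                {3}
step 8: r2 <- ((r3 + r3) % -2)       {0,1,2,4,5,6,7,8,9,10,11,12,13,14,15}
step 9: r2 <- (r2 + r2)              {0,1,2,3,4,5,6,7,8,9,10,11,12,13,14,15}
step 10: r3 <- (11 - (element * r2))  {0,1,2,3,4,5,6,7,8,9,10,11,12,13,14,15}
step 11: r0 <- r2                     {0,1,2,3,4,5,6,7,8,9,10,11,12,13,14,15}
step 12: r2 <- min((5 + r2), (r0 - 8)) {0,1,2,3,4,5,6,7,8,9,10,11,12,13,14,15}

Answer: 13 steps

r2: -8,-8,-8,-2,-8,-8,-8,-8,-8,-8,-8,-8,-8,-8,-8,-8
r0: 0,0,0,6,0,0,0,0,0,0,0,0,0,0,0,0
r3: 11,11,11,-7,11,11,11,11,11,11,11,11,11,11,11,11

steps = 13; useful = 131; efficiency = 131/208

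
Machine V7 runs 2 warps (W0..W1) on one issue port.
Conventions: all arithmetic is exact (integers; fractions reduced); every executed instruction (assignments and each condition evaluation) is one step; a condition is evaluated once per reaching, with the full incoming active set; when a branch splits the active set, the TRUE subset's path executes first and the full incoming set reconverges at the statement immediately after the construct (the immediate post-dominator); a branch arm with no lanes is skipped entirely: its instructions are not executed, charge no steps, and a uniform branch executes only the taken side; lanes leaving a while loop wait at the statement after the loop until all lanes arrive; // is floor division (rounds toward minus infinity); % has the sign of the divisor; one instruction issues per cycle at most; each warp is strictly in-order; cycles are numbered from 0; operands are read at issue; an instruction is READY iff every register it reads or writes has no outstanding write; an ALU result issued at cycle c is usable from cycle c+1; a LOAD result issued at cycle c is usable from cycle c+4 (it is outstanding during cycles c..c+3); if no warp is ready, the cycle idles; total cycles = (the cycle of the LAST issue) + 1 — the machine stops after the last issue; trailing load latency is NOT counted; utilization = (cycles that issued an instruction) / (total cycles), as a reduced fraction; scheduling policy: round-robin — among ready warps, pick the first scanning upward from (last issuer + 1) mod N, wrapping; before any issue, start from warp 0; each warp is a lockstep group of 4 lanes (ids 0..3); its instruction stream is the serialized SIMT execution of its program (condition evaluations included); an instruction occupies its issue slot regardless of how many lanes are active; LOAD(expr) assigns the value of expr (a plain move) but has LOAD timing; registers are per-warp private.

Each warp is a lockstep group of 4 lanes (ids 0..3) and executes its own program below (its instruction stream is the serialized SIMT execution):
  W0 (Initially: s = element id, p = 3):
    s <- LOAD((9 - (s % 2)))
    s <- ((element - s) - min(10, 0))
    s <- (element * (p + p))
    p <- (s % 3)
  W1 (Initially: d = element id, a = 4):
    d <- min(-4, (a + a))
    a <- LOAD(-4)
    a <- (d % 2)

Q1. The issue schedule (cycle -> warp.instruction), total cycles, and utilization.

cycle 0: W0.I0
cycle 1: W1.I0
cycle 2: W1.I1
cycle 3: idle
cycle 4: W0.I1
cycle 5: W0.I2
cycle 6: W1.I2
cycle 7: W0.I3

Answer: 8 cycles, utilization 7/8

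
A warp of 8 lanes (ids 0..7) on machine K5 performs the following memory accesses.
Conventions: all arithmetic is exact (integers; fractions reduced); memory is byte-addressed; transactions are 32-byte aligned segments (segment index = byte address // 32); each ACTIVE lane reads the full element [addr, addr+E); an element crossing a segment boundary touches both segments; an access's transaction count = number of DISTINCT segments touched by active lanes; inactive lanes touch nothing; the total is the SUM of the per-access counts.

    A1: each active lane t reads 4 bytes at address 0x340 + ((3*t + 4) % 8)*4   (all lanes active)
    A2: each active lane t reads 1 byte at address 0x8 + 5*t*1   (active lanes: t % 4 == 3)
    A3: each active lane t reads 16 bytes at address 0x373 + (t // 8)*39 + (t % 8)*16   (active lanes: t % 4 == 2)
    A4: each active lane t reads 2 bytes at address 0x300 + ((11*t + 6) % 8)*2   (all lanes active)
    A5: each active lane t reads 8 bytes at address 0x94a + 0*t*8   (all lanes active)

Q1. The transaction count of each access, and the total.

A1: 1 transaction
A2: 2 transactions
A3: 4 transactions
A4: 1 transaction
A5: 1 transaction

Answer: 1,2,4,1,1; total 9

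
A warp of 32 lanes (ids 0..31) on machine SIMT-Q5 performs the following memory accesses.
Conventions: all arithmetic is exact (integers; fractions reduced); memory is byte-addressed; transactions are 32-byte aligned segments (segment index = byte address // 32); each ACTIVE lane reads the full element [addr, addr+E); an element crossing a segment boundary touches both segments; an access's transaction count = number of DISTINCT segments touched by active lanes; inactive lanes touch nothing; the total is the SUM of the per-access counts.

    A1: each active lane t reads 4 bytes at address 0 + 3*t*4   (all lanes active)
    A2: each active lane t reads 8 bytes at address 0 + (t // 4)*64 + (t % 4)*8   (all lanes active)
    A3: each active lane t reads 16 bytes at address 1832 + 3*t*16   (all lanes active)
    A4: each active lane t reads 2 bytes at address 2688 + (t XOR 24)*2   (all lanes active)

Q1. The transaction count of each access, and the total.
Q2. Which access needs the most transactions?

A1: 12 transactions
A2: 8 transactions
A3: 48 transactions
A4: 2 transactions

Answer: 12,8,48,2; total 70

Answer: A3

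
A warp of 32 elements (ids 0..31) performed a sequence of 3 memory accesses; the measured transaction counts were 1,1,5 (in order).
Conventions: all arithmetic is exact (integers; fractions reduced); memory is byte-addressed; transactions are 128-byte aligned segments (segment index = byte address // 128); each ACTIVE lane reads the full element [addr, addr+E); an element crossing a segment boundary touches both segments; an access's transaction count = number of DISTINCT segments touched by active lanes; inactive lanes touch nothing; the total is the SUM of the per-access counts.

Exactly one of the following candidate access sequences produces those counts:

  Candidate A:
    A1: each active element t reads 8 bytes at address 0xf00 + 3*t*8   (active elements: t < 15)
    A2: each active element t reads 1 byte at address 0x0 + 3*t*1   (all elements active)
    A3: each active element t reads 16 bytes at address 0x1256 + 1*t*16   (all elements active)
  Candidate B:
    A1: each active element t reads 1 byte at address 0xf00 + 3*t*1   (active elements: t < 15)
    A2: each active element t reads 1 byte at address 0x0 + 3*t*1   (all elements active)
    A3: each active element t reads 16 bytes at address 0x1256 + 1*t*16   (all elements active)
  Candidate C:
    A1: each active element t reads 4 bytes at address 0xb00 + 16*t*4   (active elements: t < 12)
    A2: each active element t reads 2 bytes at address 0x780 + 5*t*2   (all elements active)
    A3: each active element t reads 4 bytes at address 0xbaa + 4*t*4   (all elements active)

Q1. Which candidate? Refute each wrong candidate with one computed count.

A: A1 gives 3 transactions, not 1
C: A1 gives 6 transactions, not 1
B: all counts match (1,1,5)

Answer: B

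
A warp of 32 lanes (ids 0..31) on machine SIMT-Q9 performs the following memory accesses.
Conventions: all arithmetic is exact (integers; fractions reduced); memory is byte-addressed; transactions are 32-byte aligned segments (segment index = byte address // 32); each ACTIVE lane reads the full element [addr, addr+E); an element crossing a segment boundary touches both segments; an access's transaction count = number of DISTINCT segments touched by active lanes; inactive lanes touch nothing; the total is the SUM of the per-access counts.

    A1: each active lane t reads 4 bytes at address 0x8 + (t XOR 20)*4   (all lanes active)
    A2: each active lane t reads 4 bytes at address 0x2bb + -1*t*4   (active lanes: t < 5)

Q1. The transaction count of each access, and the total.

A1: 5 transactions
A2: 1 transaction

Answer: 5,1; total 6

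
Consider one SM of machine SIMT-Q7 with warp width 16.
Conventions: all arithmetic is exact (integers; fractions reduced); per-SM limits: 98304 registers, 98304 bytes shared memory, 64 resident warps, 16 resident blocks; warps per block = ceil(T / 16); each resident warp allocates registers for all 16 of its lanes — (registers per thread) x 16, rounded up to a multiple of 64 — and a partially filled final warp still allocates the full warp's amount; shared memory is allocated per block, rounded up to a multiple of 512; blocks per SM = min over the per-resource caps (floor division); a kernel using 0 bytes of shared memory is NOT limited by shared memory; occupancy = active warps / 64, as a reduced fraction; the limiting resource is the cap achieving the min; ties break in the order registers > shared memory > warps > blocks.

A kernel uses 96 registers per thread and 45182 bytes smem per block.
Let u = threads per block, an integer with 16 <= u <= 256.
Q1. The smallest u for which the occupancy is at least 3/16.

Answer: u = 81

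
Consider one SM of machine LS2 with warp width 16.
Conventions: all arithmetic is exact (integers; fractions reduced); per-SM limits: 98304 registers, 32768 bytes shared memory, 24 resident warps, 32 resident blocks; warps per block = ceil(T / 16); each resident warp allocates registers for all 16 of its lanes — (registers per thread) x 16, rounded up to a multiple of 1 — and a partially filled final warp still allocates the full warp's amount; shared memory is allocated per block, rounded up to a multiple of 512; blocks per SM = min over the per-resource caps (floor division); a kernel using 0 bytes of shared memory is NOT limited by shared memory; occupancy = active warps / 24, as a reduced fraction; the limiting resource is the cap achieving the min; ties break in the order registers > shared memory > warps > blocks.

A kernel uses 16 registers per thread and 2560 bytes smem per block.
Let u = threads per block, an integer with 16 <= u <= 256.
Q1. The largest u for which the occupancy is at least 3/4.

Answer: u = 192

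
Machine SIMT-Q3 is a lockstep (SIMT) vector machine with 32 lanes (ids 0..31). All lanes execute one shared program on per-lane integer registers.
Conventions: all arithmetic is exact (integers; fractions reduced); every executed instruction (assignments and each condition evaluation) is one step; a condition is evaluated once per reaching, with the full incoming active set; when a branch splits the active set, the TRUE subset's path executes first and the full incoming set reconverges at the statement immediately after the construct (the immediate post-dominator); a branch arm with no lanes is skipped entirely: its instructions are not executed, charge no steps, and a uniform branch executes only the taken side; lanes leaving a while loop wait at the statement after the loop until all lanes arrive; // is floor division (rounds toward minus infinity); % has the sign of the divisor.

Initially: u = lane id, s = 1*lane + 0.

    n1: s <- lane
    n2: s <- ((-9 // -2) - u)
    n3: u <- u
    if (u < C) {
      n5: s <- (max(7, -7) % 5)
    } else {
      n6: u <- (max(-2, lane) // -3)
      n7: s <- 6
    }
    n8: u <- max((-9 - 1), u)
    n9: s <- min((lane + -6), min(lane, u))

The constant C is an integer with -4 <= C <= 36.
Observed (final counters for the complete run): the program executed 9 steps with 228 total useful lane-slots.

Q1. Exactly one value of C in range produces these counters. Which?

Answer: C = 28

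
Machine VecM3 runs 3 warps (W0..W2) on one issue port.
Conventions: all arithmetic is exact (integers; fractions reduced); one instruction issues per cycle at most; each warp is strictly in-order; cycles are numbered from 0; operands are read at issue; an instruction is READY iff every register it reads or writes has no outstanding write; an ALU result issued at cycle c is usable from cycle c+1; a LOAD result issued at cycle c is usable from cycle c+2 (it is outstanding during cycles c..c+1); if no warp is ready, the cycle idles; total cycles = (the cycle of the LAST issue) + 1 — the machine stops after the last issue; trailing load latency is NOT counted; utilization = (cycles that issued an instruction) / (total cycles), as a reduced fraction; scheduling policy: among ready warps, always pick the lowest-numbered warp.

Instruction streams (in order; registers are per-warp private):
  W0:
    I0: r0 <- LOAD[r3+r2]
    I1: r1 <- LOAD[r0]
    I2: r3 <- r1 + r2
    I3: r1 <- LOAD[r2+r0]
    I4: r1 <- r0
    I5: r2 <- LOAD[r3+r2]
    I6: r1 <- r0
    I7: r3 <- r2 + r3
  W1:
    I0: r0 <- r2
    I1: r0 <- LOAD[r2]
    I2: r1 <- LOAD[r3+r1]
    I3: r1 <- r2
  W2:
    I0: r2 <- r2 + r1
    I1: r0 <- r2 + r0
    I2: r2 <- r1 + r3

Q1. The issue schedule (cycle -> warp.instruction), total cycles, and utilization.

cycle 0: W0.I0
cycle 1: W1.I0
cycle 2: W0.I1
cycle 3: W1.I1
cycle 4: W0.I2
cycle 5: W0.I3
cycle 6: W1.I2
cycle 7: W0.I4
cycle 8: W0.I5
cycle 9: W0.I6
cycle 10: W0.I7
cycle 11: W1.I3
cycle 12: W2.I0
cycle 13: W2.I1
cycle 14: W2.I2

Answer: 15 cycles, utilization 1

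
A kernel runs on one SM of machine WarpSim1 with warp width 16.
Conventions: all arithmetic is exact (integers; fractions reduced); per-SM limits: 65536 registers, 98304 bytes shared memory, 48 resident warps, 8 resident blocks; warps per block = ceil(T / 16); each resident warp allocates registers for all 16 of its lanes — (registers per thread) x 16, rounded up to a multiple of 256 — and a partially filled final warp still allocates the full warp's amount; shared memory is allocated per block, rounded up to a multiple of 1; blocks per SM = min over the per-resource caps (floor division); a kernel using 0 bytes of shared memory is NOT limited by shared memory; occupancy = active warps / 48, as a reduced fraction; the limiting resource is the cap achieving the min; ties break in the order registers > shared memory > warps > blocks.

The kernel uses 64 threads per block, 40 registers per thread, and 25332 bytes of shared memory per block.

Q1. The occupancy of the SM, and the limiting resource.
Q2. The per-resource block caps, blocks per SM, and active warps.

Answer: occupancy 1/4, limited by shared memory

registers: 21 blocks
shared memory: 3 blocks
warps: 12 blocks
blocks: 8 blocks

Answer: 3 blocks, 12 active warps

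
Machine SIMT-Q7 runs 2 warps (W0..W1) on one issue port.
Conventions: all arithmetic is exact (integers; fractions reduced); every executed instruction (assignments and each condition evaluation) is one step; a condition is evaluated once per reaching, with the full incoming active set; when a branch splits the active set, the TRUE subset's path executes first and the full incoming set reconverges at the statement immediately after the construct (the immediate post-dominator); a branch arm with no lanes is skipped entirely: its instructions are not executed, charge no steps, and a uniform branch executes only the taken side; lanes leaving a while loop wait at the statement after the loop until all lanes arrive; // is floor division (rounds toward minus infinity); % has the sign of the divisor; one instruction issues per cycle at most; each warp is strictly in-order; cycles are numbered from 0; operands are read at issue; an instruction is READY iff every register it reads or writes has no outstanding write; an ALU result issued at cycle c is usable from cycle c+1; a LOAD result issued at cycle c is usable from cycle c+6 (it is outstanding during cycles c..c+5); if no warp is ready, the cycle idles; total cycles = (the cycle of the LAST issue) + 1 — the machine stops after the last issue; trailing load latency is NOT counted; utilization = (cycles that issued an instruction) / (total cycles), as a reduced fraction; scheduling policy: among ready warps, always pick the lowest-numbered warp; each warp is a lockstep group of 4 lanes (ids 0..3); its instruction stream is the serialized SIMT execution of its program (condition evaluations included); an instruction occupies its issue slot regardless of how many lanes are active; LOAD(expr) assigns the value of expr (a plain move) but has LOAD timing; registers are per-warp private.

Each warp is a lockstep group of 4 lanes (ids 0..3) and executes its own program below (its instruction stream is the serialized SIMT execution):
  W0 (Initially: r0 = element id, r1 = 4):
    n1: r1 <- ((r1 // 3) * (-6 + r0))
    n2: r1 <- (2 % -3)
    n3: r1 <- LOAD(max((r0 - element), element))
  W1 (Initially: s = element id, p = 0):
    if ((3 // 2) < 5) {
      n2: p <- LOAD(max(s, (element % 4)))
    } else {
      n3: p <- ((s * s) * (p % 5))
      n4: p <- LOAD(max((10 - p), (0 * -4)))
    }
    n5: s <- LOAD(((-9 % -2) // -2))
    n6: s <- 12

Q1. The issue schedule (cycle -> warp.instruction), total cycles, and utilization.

cycle 0: W0.I0
cycle 1: W0.I1
cycle 2: W0.I2
cycle 3: W1.I0
cycle 4: W1.I1
cycle 5: W1.I2
cycle 6: idle
cycle 7: idle
cycle 8: idle
cycle 9: idle
cycle 10: idle
cycle 11: W1.I3

Answer: 12 cycles, utilization 7/12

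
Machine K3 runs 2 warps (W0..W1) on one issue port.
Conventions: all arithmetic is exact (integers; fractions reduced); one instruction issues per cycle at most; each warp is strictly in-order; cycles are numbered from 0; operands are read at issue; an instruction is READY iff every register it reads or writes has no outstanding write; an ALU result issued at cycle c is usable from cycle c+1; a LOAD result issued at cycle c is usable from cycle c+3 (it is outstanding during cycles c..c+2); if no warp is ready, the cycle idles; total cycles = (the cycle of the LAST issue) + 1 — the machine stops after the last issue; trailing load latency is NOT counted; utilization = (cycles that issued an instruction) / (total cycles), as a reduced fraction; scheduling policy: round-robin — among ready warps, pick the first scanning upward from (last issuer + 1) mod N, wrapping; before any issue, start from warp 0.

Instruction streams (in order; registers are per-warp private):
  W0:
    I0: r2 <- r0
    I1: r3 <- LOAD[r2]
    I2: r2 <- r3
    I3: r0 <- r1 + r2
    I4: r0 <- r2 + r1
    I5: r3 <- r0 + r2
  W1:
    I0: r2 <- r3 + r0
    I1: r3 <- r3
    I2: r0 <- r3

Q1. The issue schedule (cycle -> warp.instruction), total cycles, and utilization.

cycle 0: W0.I0
cycle 1: W1.I0
cycle 2: W0.I1
cycle 3: W1.I1
cycle 4: W1.I2
cycle 5: W0.I2
cycle 6: W0.I3
cycle 7: W0.I4
cycle 8: W0.I5

Answer: 9 cycles, utilization 1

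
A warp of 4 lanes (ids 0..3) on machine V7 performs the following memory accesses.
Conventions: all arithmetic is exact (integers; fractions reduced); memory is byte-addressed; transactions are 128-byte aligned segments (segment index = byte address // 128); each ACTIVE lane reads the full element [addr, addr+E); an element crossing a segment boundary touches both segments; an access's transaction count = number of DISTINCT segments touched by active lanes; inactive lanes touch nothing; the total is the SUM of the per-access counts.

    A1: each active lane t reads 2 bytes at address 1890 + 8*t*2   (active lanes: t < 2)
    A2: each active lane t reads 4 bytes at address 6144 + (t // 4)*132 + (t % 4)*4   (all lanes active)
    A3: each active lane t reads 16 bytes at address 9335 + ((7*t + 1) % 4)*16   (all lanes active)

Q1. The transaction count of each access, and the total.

A1: 1 transaction
A2: 1 transaction
A3: 2 transactions

Answer: 1,1,2; total 4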